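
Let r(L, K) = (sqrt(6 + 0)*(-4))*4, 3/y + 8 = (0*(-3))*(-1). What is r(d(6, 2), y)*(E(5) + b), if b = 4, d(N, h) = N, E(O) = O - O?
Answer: -64*sqrt(6) ≈ -156.77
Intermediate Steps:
E(O) = 0
y = -3/8 (y = 3/(-8 + (0*(-3))*(-1)) = 3/(-8 + 0*(-1)) = 3/(-8 + 0) = 3/(-8) = 3*(-1/8) = -3/8 ≈ -0.37500)
r(L, K) = -16*sqrt(6) (r(L, K) = (sqrt(6)*(-4))*4 = -4*sqrt(6)*4 = -16*sqrt(6))
r(d(6, 2), y)*(E(5) + b) = (-16*sqrt(6))*(0 + 4) = -16*sqrt(6)*4 = -64*sqrt(6)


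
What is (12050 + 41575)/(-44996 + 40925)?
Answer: -17875/1357 ≈ -13.172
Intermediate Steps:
(12050 + 41575)/(-44996 + 40925) = 53625/(-4071) = 53625*(-1/4071) = -17875/1357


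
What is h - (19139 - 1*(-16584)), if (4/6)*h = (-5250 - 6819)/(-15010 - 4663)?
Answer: -1405520951/39346 ≈ -35722.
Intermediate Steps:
h = 36207/39346 (h = 3*((-5250 - 6819)/(-15010 - 4663))/2 = 3*(-12069/(-19673))/2 = 3*(-12069*(-1/19673))/2 = (3/2)*(12069/19673) = 36207/39346 ≈ 0.92022)
h - (19139 - 1*(-16584)) = 36207/39346 - (19139 - 1*(-16584)) = 36207/39346 - (19139 + 16584) = 36207/39346 - 1*35723 = 36207/39346 - 35723 = -1405520951/39346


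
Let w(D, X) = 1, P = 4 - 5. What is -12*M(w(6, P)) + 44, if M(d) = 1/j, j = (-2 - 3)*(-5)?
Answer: 1088/25 ≈ 43.520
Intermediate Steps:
P = -1
j = 25 (j = -5*(-5) = 25)
M(d) = 1/25
-12*M(w(6, P)) + 44 = -12*1/25 + 44 = -12/25 + 44 = 1088/25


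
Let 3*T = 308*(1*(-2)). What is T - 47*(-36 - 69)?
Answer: 14189/3 ≈ 4729.7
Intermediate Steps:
T = -616/3 (T = (308*(1*(-2)))/3 = (308*(-2))/3 = (⅓)*(-616) = -616/3 ≈ -205.33)
T - 47*(-36 - 69) = -616/3 - 47*(-36 - 69) = -616/3 - 47*(-105) = -616/3 + 4935 = 14189/3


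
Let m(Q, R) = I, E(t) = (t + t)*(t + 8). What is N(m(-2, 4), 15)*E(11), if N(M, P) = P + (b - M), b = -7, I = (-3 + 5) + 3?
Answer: 1254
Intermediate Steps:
I = 5 (I = 2 + 3 = 5)
E(t) = 2*t*(8 + t) (E(t) = (2*t)*(8 + t) = 2*t*(8 + t))
m(Q, R) = 5
N(M, P) = -7 + P - M (N(M, P) = P + (-7 - M) = -7 + P - M)
N(m(-2, 4), 15)*E(11) = (-7 + 15 - 1*5)*(2*11*(8 + 11)) = (-7 + 15 - 5)*(2*11*19) = 3*418 = 1254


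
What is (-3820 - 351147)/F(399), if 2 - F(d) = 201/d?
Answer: -47210611/199 ≈ -2.3724e+5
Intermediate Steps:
F(d) = 2 - 201/d
(-3820 - 351147)/F(399) = (-3820 - 351147)/(2 - 201/399) = -354967/(2 - 201*1/399) = -354967/(2 - 67/133) = -354967/199/133 = -354967*133/199 = -47210611/199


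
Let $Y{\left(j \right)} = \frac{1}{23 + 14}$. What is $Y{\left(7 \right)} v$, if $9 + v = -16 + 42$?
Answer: $\frac{17}{37} \approx 0.45946$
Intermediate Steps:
$Y{\left(j \right)} = \frac{1}{37}$
$v = 17$ ($v = -9 + \left(-16 + 42\right) = -9 + 26 = 17$)
$Y{\left(7 \right)} v = \frac{1}{37} \cdot 17 = \frac{17}{37}$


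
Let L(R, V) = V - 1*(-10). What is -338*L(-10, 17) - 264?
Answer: -9390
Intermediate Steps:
L(R, V) = 10 + V (L(R, V) = V + 10 = 10 + V)
-338*L(-10, 17) - 264 = -338*(10 + 17) - 264 = -338*27 - 264 = -9126 - 264 = -9390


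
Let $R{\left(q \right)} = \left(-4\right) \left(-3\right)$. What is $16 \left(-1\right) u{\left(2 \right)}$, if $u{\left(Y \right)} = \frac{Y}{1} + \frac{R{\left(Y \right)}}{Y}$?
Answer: $-128$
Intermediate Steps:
$R{\left(q \right)} = 12$
$u{\left(Y \right)} = Y + \frac{12}{Y}$ ($u{\left(Y \right)} = \frac{Y}{1} + \frac{12}{Y} = Y 1 + \frac{12}{Y} = Y + \frac{12}{Y}$)
$16 \left(-1\right) u{\left(2 \right)} = 16 \left(-1\right) \left(2 + \frac{12}{2}\right) = - 16 \left(2 + 12 \cdot \frac{1}{2}\right) = - 16 \left(2 + 6\right) = \left(-16\right) 8 = -128$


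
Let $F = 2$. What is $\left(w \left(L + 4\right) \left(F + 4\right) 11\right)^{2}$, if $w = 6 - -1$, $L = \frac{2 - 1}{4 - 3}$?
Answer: $5336100$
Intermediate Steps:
$L = 1$ ($L = 1 \cdot 1^{-1} = 1 \cdot 1 = 1$)
$w = 7$ ($w = 6 + 1 = 7$)
$\left(w \left(L + 4\right) \left(F + 4\right) 11\right)^{2} = \left(7 \left(1 + 4\right) \left(2 + 4\right) 11\right)^{2} = \left(7 \cdot 5 \cdot 6 \cdot 11\right)^{2} = \left(7 \cdot 30 \cdot 11\right)^{2} = \left(210 \cdot 11\right)^{2} = 2310^{2} = 5336100$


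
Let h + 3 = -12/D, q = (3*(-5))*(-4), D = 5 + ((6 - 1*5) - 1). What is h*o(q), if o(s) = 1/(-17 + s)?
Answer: -27/215 ≈ -0.12558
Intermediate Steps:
D = 5 (D = 5 + ((6 - 5) - 1) = 5 + (1 - 1) = 5 + 0 = 5)
q = 60 (q = -15*(-4) = 60)
h = -27/5 (h = -3 - 12/5 = -27/5 ≈ -5.4000)
h*o(q) = -27/(5*(-17 + 60)) = -27/5/43 = -27/5*1/43 = -27/215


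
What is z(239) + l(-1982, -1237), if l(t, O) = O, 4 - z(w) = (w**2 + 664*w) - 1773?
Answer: -215277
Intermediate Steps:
z(w) = 1777 - w**2 - 664*w (z(w) = 4 - ((w**2 + 664*w) - 1773) = 4 - (-1773 + w**2 + 664*w) = 4 + (1773 - w**2 - 664*w) = 1777 - w**2 - 664*w)
z(239) + l(-1982, -1237) = (1777 - 1*239**2 - 664*239) - 1237 = (1777 - 1*57121 - 158696) - 1237 = (1777 - 57121 - 158696) - 1237 = -214040 - 1237 = -215277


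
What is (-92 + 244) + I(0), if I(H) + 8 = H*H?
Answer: 144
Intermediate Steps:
I(H) = -8 + H² (I(H) = -8 + H*H = -8 + H²)
(-92 + 244) + I(0) = (-92 + 244) + (-8 + 0²) = 152 + (-8 + 0) = 152 - 8 = 144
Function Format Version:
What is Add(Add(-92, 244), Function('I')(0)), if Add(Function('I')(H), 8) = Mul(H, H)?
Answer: 144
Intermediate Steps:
Function('I')(H) = Add(-8, Pow(H, 2)) (Function('I')(H) = Add(-8, Mul(H, H)) = Add(-8, Pow(H, 2)))
Add(Add(-92, 244), Function('I')(0)) = Add(Add(-92, 244), Add(-8, Pow(0, 2))) = Add(152, Add(-8, 0)) = Add(152, -8) = 144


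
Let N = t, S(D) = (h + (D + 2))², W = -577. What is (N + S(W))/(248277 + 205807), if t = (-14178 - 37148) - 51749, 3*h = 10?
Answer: 1006775/2043378 ≈ 0.49270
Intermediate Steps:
h = 10/3 (h = (⅓)*10 = 10/3 ≈ 3.3333)
t = -103075 (t = -51326 - 51749 = -103075)
S(D) = (16/3 + D)² (S(D) = (10/3 + (D + 2))² = (10/3 + (2 + D))² = (16/3 + D)²)
N = -103075
(N + S(W))/(248277 + 205807) = (-103075 + (16 + 3*(-577))²/9)/(248277 + 205807) = (-103075 + (16 - 1731)²/9)/454084 = (-103075 + (⅑)*(-1715)²)*(1/454084) = (-103075 + (⅑)*2941225)*(1/454084) = (-103075 + 2941225/9)*(1/454084) = (2013550/9)*(1/454084) = 1006775/2043378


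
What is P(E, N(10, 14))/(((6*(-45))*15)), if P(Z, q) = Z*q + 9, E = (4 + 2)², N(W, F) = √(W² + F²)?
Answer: -1/450 - 4*√74/225 ≈ -0.15515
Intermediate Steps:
N(W, F) = √(F² + W²)
E = 36 (E = 6² = 36)
P(Z, q) = 9 + Z*q
P(E, N(10, 14))/(((6*(-45))*15)) = (9 + 36*√(14² + 10²))/(((6*(-45))*15)) = (9 + 36*√(196 + 100))/((-270*15)) = (9 + 36*√296)/(-4050) = (9 + 36*(2*√74))*(-1/4050) = (9 + 72*√74)*(-1/4050) = -1/450 - 4*√74/225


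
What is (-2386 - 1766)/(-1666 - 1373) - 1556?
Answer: -1574844/1013 ≈ -1554.6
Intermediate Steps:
(-2386 - 1766)/(-1666 - 1373) - 1556 = -4152/(-3039) - 1556 = -4152*(-1/3039) - 1556 = 1384/1013 - 1556 = -1574844/1013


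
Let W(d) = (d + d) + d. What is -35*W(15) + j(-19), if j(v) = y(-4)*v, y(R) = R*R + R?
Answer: -1803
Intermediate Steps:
W(d) = 3*d (W(d) = 2*d + d = 3*d)
y(R) = R + R² (y(R) = R² + R = R + R²)
j(v) = 12*v (j(v) = (-4*(1 - 4))*v = (-4*(-3))*v = 12*v)
-35*W(15) + j(-19) = -105*15 + 12*(-19) = -35*45 - 228 = -1575 - 228 = -1803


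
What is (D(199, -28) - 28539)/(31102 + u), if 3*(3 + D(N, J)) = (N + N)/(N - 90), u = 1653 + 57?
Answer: -2333209/2682381 ≈ -0.86983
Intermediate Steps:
u = 1710
D(N, J) = -3 + 2*N/(3*(-90 + N)) (D(N, J) = -3 + ((N + N)/(N - 90))/3 = -3 + ((2*N)/(-90 + N))/3 = -3 + (2*N/(-90 + N))/3 = -3 + 2*N/(3*(-90 + N)))
(D(199, -28) - 28539)/(31102 + u) = ((810 - 7*199)/(3*(-90 + 199)) - 28539)/(31102 + 1710) = ((1/3)*(810 - 1393)/109 - 28539)/32812 = ((1/3)*(1/109)*(-583) - 28539)*(1/32812) = (-583/327 - 28539)*(1/32812) = -9332836/327*1/32812 = -2333209/2682381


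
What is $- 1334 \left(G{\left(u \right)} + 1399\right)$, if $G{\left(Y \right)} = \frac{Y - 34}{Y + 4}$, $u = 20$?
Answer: $- \frac{11192927}{6} \approx -1.8655 \cdot 10^{6}$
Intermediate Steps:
$G{\left(Y \right)} = \frac{-34 + Y}{4 + Y}$
$- 1334 \left(G{\left(u \right)} + 1399\right) = - 1334 \left(\frac{-34 + 20}{4 + 20} + 1399\right) = - 1334 \left(\frac{1}{24} \left(-14\right) + 1399\right) = - 1334 \left(- \frac{7}{12} + 1399\right) = \left(-1334\right) \frac{16781}{12} = - \frac{11192927}{6}$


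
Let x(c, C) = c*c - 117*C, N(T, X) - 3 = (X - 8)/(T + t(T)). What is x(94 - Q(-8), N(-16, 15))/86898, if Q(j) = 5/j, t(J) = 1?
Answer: 395771/3972480 ≈ 0.099628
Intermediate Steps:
N(T, X) = 3 + (-8 + X)/(1 + T) (N(T, X) = 3 + (X - 8)/(T + 1) = 3 + (-8 + X)/(1 + T))
x(c, C) = c² - 117*C
x(94 - Q(-8), N(-16, 15))/86898 = ((94 - 5/(-8))² - 117*(-5 + 15 + 3*(-16))/(1 - 16))/86898 = ((94 - 5*(-1)/8)² - 117*(-5 + 15 - 48)/(-15))*(1/86898) = ((94 - 1*(-5/8))² - (-39)*(-38)/5)*(1/86898) = ((94 + 5/8)² - 117*38/15)*(1/86898) = ((757/8)² - 1482/5)*(1/86898) = (573049/64 - 1482/5)*(1/86898) = (2770397/320)*(1/86898) = 395771/3972480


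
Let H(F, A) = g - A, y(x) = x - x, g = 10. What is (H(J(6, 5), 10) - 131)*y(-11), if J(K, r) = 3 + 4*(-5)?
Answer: 0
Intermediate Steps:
y(x) = 0
J(K, r) = -17 (J(K, r) = 3 - 20 = -17)
H(F, A) = 10 - A
(H(J(6, 5), 10) - 131)*y(-11) = ((10 - 1*10) - 131)*0 = ((10 - 10) - 131)*0 = (0 - 131)*0 = -131*0 = 0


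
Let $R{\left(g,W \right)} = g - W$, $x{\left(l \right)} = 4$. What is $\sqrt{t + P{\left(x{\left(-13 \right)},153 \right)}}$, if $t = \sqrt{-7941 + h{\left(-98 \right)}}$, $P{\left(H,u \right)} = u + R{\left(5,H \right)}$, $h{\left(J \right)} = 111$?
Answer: $\sqrt{154 + 3 i \sqrt{870}} \approx 12.877 + 3.436 i$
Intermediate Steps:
$P{\left(H,u \right)} = 5 + u - H$ ($P{\left(H,u \right)} = u - \left(-5 + H\right) = 5 + u - H$)
$t = 3 i \sqrt{870}$ ($t = \sqrt{-7941 + 111} = \sqrt{-7830} = 3 i \sqrt{870} \approx 88.487 i$)
$\sqrt{t + P{\left(x{\left(-13 \right)},153 \right)}} = \sqrt{3 i \sqrt{870} + \left(5 + 153 - 4\right)} = \sqrt{3 i \sqrt{870} + 154} = \sqrt{154 + 3 i \sqrt{870}}$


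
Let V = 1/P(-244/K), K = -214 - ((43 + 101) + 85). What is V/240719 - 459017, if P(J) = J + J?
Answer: -53921127252381/117470872 ≈ -4.5902e+5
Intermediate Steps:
K = -443 (K = -214 - (144 + 85) = -214 - 1*229 = -214 - 229 = -443)
P(J) = 2*J
V = 443/488 (V = 1/(2*(-244/(-443))) = 1/(2*(-244*(-1/443))) = 1/(2*(244/443)) = 1/(488/443) = 443/488 ≈ 0.90779)
V/240719 - 459017 = (443/488)/240719 - 459017 = (443/488)*(1/240719) - 459017 = 443/117470872 - 459017 = -53921127252381/117470872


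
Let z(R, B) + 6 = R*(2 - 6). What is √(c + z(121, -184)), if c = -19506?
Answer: 2*I*√4999 ≈ 141.41*I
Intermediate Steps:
z(R, B) = -6 - 4*R (z(R, B) = -6 + R*(2 - 6) = -6 + R*(-4) = -6 - 4*R)
√(c + z(121, -184)) = √(-19506 + (-6 - 4*121)) = √(-19506 + (-6 - 484)) = √(-19506 - 490) = √(-19996) = 2*I*√4999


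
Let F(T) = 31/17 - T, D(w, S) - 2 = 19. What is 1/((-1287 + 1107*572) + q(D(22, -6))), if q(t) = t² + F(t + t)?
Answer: 17/10749403 ≈ 1.5815e-6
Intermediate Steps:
D(w, S) = 21 (D(w, S) = 2 + 19 = 21)
F(T) = 31/17 - T (F(T) = 31*(1/17) - T = 31/17 - T)
q(t) = 31/17 + t² - 2*t (q(t) = t² + (31/17 - (t + t)) = t² + (31/17 - 2*t) = 31/17 + t² - 2*t)
1/((-1287 + 1107*572) + q(D(22, -6))) = 1/((-1287 + 1107*572) + (31/17 + 21² - 2*21)) = 1/((-1287 + 633204) + (31/17 + 441 - 42)) = 1/(631917 + 6814/17) = 1/(10749403/17) = 17/10749403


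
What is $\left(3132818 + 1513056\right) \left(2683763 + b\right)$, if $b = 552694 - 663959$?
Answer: $11951501573252$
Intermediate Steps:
$b = -111265$
$\left(3132818 + 1513056\right) \left(2683763 + b\right) = \left(3132818 + 1513056\right) \left(2683763 - 111265\right) = 4645874 \cdot 2572498 = 11951501573252$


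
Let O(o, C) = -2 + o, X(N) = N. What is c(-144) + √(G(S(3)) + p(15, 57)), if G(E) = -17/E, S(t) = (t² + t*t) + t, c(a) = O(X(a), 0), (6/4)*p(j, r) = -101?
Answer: -146 + 3*I*√371/7 ≈ -146.0 + 8.2549*I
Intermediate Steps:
p(j, r) = -202/3 (p(j, r) = (⅔)*(-101) = -202/3)
c(a) = -2 + a
S(t) = t + 2*t² (S(t) = (t² + t²) + t = 2*t² + t = t + 2*t²)
c(-144) + √(G(S(3)) + p(15, 57)) = (-2 - 144) + √(-17*1/(3*(1 + 2*3)) - 202/3) = -146 + √(-17*1/(3*(1 + 6)) - 202/3) = -146 + √(-17/(3*7) - 202/3) = -146 + √(-17/21 - 202/3) = -146 + √(-477/7) = -146 + 3*I*√371/7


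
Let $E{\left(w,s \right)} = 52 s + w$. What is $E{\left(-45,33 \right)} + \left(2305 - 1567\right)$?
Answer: $2409$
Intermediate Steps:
$E{\left(w,s \right)} = w + 52 s$
$E{\left(-45,33 \right)} + \left(2305 - 1567\right) = \left(-45 + 52 \cdot 33\right) + \left(2305 - 1567\right) = \left(-45 + 1716\right) + \left(2305 - 1567\right) = 1671 + 738 = 2409$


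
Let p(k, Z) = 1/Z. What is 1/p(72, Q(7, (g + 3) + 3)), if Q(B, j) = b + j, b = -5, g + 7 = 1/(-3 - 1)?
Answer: -25/4 ≈ -6.2500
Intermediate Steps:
g = -29/4 (g = -7 + 1/(-3 - 1) = -7 + 1/(-4) = -7 - 1/4 = -29/4 ≈ -7.2500)
Q(B, j) = -5 + j
1/p(72, Q(7, (g + 3) + 3)) = 1/(1/(-5 + ((-29/4 + 3) + 3))) = 1/(1/(-5 + (-17/4 + 3))) = 1/(1/(-5 - 5/4)) = 1/(1/(-25/4)) = 1/(-4/25) = -25/4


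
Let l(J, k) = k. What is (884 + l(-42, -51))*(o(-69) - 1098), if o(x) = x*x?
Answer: 3051279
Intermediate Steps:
o(x) = x²
(884 + l(-42, -51))*(o(-69) - 1098) = (884 - 51)*((-69)² - 1098) = 833*(4761 - 1098) = 833*3663 = 3051279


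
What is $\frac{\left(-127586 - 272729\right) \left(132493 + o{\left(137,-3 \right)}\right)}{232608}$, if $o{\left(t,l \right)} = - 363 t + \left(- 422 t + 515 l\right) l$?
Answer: $- \frac{104417764285}{232608} \approx -4.489 \cdot 10^{5}$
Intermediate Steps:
$o{\left(t,l \right)} = - 363 t + l \left(- 422 t + 515 l\right)$
$\frac{\left(-127586 - 272729\right) \left(132493 + o{\left(137,-3 \right)}\right)}{232608} = \frac{\left(-127586 - 272729\right) \left(132493 - \left(49731 - 173442 - 4635\right)\right)}{232608} = - 400315 \left(132493 + \left(-49731 + 515 \cdot 9 + 173442\right)\right) \frac{1}{232608} = - 400315 \left(132493 + \left(-49731 + 4635 + 173442\right)\right) \frac{1}{232608} = - 400315 \left(132493 + 128346\right) \frac{1}{232608} = \left(-400315\right) 260839 \cdot \frac{1}{232608} = \left(-104417764285\right) \frac{1}{232608} = - \frac{104417764285}{232608}$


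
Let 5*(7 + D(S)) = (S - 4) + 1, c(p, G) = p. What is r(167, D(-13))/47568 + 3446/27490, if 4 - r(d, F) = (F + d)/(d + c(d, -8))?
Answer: 684768397/5459415036 ≈ 0.12543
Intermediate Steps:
D(S) = -38/5 + S/5 (D(S) = -7 + ((S - 4) + 1)/5 = -7 + ((-4 + S) + 1)/5 = -7 + (-3 + S)/5 = -7 + (-⅗ + S/5) = -38/5 + S/5)
r(d, F) = 4 - (F + d)/(2*d) (r(d, F) = 4 - (F + d)/(d + d) = 4 - (F + d)/(2*d))
r(167, D(-13))/47568 + 3446/27490 = ((½)*(-(-38/5 + (⅕)*(-13)) + 7*167)/167)/47568 + 3446/27490 = ((½)*(1/167)*(-(-38/5 - 13/5) + 1169))*(1/47568) + 3446*(1/27490) = ((½)*(1/167)*(-1*(-51/5) + 1169))*(1/47568) + 1723/13745 = ((½)*(1/167)*(51/5 + 1169))*(1/47568) + 1723/13745 = ((½)*(1/167)*(5896/5))*(1/47568) + 1723/13745 = (2948/835)*(1/47568) + 1723/13745 = 737/9929820 + 1723/13745 = 684768397/5459415036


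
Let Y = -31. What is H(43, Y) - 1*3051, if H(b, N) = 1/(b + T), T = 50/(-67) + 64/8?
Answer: -10272650/3367 ≈ -3051.0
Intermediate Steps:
T = 486/67 (T = 50*(-1/67) + 64*(⅛) = -50/67 + 8 = 486/67 ≈ 7.2537)
H(b, N) = 1/(486/67 + b) (H(b, N) = 1/(b + 486/67) = 1/(486/67 + b))
H(43, Y) - 1*3051 = 67/(486 + 67*43) - 1*3051 = 67/(486 + 2881) - 3051 = 67/3367 - 3051 = -10272650/3367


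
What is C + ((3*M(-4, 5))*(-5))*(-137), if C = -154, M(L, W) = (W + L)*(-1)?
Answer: -2209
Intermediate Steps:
M(L, W) = -L - W (M(L, W) = (L + W)*(-1) = -L - W)
C + ((3*M(-4, 5))*(-5))*(-137) = -154 + ((3*(-1*(-4) - 1*5))*(-5))*(-137) = -154 + ((3*(4 - 5))*(-5))*(-137) = -154 + ((3*(-1))*(-5))*(-137) = -154 - 3*(-5)*(-137) = -154 + 15*(-137) = -154 - 2055 = -2209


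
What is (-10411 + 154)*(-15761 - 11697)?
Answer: 281636706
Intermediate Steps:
(-10411 + 154)*(-15761 - 11697) = -10257*(-27458) = 281636706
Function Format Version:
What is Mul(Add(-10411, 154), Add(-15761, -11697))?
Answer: 281636706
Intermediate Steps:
Mul(Add(-10411, 154), Add(-15761, -11697)) = Mul(-10257, -27458) = 281636706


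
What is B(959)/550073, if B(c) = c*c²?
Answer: 881974079/550073 ≈ 1603.4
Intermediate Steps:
B(c) = c³
B(959)/550073 = 959³/550073 = 881974079*(1/550073) = 881974079/550073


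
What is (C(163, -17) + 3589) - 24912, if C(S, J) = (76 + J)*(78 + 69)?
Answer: -12650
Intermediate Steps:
C(S, J) = 11172 + 147*J (C(S, J) = (76 + J)*147 = 11172 + 147*J)
(C(163, -17) + 3589) - 24912 = ((11172 + 147*(-17)) + 3589) - 24912 = ((11172 - 2499) + 3589) - 24912 = (8673 + 3589) - 24912 = 12262 - 24912 = -12650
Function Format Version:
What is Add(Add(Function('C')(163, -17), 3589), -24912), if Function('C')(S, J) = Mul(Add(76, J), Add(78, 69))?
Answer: -12650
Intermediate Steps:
Function('C')(S, J) = Add(11172, Mul(147, J)) (Function('C')(S, J) = Mul(Add(76, J), 147) = Add(11172, Mul(147, J)))
Add(Add(Function('C')(163, -17), 3589), -24912) = Add(Add(Add(11172, Mul(147, -17)), 3589), -24912) = Add(Add(Add(11172, -2499), 3589), -24912) = Add(Add(8673, 3589), -24912) = Add(12262, -24912) = -12650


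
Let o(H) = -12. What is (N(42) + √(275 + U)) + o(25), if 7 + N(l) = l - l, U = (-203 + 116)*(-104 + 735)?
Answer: -19 + I*√54622 ≈ -19.0 + 233.71*I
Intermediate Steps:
U = -54897 (U = -87*631 = -54897)
N(l) = -7 (N(l) = -7 + (l - l) = -7 + 0 = -7)
(N(42) + √(275 + U)) + o(25) = (-7 + √(275 - 54897)) - 12 = (-7 + √(-54622)) - 12 = (-7 + I*√54622) - 12 = -19 + I*√54622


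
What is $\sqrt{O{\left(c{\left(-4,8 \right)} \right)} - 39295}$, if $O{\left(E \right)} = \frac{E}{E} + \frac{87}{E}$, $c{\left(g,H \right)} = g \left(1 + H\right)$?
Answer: $\frac{i \sqrt{1414671}}{6} \approx 198.23 i$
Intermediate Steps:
$O{\left(E \right)} = 1 + \frac{87}{E}$
$\sqrt{O{\left(c{\left(-4,8 \right)} \right)} - 39295} = \sqrt{\frac{87 - 4 \left(1 + 8\right)}{\left(-4\right) \left(1 + 8\right)} - 39295} = \sqrt{\frac{87 - 36}{\left(-4\right) 9} - 39295} = \sqrt{\frac{87 - 36}{-36} - 39295} = \sqrt{\left(- \frac{1}{36}\right) 51 - 39295} = \sqrt{- \frac{17}{12} - 39295} = \sqrt{- \frac{471557}{12}} = \frac{i \sqrt{1414671}}{6}$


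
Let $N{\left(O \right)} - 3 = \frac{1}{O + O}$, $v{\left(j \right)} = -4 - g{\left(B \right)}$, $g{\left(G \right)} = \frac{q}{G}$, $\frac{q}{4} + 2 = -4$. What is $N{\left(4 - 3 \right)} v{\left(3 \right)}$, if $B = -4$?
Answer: $-35$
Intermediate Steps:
$q = -24$ ($q = -8 + 4 \left(-4\right) = -8 - 16 = -24$)
$g{\left(G \right)} = - \frac{24}{G}$
$v{\left(j \right)} = -10$ ($v{\left(j \right)} = -4 - - \frac{24}{-4} = -4 - \left(-24\right) \left(- \frac{1}{4}\right) = -4 - 6 = -10$)
$N{\left(O \right)} = 3 + \frac{1}{2 O}$ ($N{\left(O \right)} = 3 + \frac{1}{O + O} = 3 + \frac{1}{2 O}$)
$N{\left(4 - 3 \right)} v{\left(3 \right)} = \left(3 + \frac{1}{2 \left(4 - 3\right)}\right) \left(-10\right) = \left(3 + \frac{1}{2 \cdot 1}\right) \left(-10\right) = \left(3 + \frac{1}{2} \cdot 1\right) \left(-10\right) = \left(3 + \frac{1}{2}\right) \left(-10\right) = \frac{7}{2} \left(-10\right) = -35$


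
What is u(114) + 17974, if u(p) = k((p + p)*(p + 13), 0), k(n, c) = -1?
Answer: 17973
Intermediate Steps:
u(p) = -1
u(114) + 17974 = -1 + 17974 = 17973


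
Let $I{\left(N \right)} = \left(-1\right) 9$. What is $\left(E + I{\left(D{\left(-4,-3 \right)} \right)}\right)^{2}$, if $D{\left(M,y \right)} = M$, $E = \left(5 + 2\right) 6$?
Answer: $1089$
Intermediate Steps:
$E = 42$ ($E = 7 \cdot 6 = 42$)
$I{\left(N \right)} = -9$
$\left(E + I{\left(D{\left(-4,-3 \right)} \right)}\right)^{2} = \left(42 - 9\right)^{2} = 33^{2} = 1089$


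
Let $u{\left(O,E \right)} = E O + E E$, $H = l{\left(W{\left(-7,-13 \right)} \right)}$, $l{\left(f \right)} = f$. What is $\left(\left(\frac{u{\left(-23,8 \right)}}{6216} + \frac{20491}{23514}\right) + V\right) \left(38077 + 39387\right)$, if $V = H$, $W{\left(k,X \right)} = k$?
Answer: $- \frac{1450175773156}{3045063} \approx -4.7624 \cdot 10^{5}$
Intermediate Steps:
$H = -7$
$u{\left(O,E \right)} = E^{2} + E O$ ($u{\left(O,E \right)} = E O + E^{2} = E^{2} + E O$)
$V = -7$
$\left(\left(\frac{u{\left(-23,8 \right)}}{6216} + \frac{20491}{23514}\right) + V\right) \left(38077 + 39387\right) = \left(\left(\frac{8 \left(8 - 23\right)}{6216} + \frac{20491}{23514}\right) - 7\right) \left(38077 + 39387\right) = \left(\left(8 \left(-15\right) \frac{1}{6216} + 20491 \cdot \frac{1}{23514}\right) - 7\right) 77464 = \left(\left(\left(-120\right) \frac{1}{6216} + \frac{20491}{23514}\right) - 7\right) 77464 = \left(\left(- \frac{5}{259} + \frac{20491}{23514}\right) - 7\right) 77464 = \left(\frac{5189599}{6090126} - 7\right) 77464 = \left(- \frac{37441283}{6090126}\right) 77464 = - \frac{1450175773156}{3045063}$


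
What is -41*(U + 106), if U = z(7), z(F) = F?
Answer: -4633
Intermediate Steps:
U = 7
-41*(U + 106) = -41*(7 + 106) = -41*113 = -4633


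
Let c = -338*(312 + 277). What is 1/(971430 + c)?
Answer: 1/772348 ≈ 1.2948e-6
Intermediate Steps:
c = -199082 (c = -338*589 = -199082)
1/(971430 + c) = 1/(971430 - 199082) = 1/772348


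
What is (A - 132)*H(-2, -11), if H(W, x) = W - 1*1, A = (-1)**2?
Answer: 393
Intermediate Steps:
A = 1
H(W, x) = -1 + W (H(W, x) = W - 1 = -1 + W)
(A - 132)*H(-2, -11) = (1 - 132)*(-1 - 2) = -131*(-3) = 393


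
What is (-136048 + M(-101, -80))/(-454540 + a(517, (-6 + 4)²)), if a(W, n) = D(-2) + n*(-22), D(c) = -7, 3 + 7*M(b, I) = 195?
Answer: 952144/3182445 ≈ 0.29919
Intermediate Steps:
M(b, I) = 192/7 (M(b, I) = -3/7 + (⅐)*195 = -3/7 + 195/7 = 192/7)
a(W, n) = -7 - 22*n (a(W, n) = -7 + n*(-22) = -7 - 22*n)
(-136048 + M(-101, -80))/(-454540 + a(517, (-6 + 4)²)) = (-136048 + 192/7)/(-454540 + (-7 - 22*(-6 + 4)²)) = -952144/(7*(-454540 + (-7 - 22*(-2)²))) = -952144/(7*(-454540 + (-7 - 22*4))) = -952144/(7*(-454540 + (-7 - 88))) = -952144/(7*(-454540 - 95)) = -952144/7/(-454635) = -952144/7*(-1/454635) = 952144/3182445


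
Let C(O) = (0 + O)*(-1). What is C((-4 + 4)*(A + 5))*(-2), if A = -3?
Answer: 0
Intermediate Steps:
C(O) = -O (C(O) = O*(-1) = -O)
C((-4 + 4)*(A + 5))*(-2) = -(-4 + 4)*(-3 + 5)*(-2) = -0*2*(-2) = -1*0*(-2) = 0*(-2) = 0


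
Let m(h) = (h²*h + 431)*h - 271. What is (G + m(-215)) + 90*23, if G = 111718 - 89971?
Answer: 2136681506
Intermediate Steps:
m(h) = -271 + h*(431 + h³) (m(h) = (h³ + 431)*h - 271 = (431 + h³)*h - 271 = h*(431 + h³) - 271 = -271 + h*(431 + h³))
G = 21747
(G + m(-215)) + 90*23 = (21747 + (-271 + (-215)⁴ + 431*(-215))) + 90*23 = (21747 + (-271 + 2136750625 - 92665)) + 2070 = (21747 + 2136657689) + 2070 = 2136679436 + 2070 = 2136681506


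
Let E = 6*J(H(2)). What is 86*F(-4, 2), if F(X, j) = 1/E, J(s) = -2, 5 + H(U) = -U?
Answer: -43/6 ≈ -7.1667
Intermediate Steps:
H(U) = -5 - U
E = -12 (E = 6*(-2) = -12)
F(X, j) = -1/12 (F(X, j) = 1/(-12) = -1/12)
86*F(-4, 2) = 86*(-1/12) = -43/6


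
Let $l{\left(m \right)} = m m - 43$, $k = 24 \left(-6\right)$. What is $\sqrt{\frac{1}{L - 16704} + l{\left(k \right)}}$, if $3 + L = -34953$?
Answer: $\frac{\sqrt{1534015543865}}{8610} \approx 143.85$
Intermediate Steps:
$k = -144$
$L = -34956$ ($L = -3 - 34953 = -34956$)
$l{\left(m \right)} = -43 + m^{2}$ ($l{\left(m \right)} = m^{2} - 43 = -43 + m^{2}$)
$\sqrt{\frac{1}{L - 16704} + l{\left(k \right)}} = \sqrt{\frac{1}{-34956 - 16704} - \left(43 - \left(-144\right)^{2}\right)} = \sqrt{\frac{1}{-51660} + \left(-43 + 20736\right)} = \sqrt{- \frac{1}{51660} + 20693} = \sqrt{\frac{1069000379}{51660}} = \frac{\sqrt{1534015543865}}{8610}$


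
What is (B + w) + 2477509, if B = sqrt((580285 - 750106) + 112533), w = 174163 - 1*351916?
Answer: 2299756 + 2*I*sqrt(14322) ≈ 2.2998e+6 + 239.35*I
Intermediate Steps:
w = -177753 (w = 174163 - 351916 = -177753)
B = 2*I*sqrt(14322) (B = sqrt(-169821 + 112533) = sqrt(-57288) = 2*I*sqrt(14322) ≈ 239.35*I)
(B + w) + 2477509 = (2*I*sqrt(14322) - 177753) + 2477509 = (-177753 + 2*I*sqrt(14322)) + 2477509 = 2299756 + 2*I*sqrt(14322)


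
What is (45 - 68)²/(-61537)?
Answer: -529/61537 ≈ -0.0085965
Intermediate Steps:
(45 - 68)²/(-61537) = (-23)²*(-1/61537) = 529*(-1/61537) = -529/61537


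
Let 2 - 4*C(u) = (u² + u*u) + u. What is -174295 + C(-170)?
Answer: -188702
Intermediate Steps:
C(u) = ½ - u²/2 - u/4 (C(u) = ½ - ((u² + u*u) + u)/4 = ½ - ((u² + u²) + u)/4 = ½ - (2*u² + u)/4 = ½ - (u + 2*u²)/4 = ½ + (-u²/2 - u/4) = ½ - u²/2 - u/4)
-174295 + C(-170) = -174295 + (½ - ½*(-170)² - ¼*(-170)) = -174295 + (½ - ½*28900 + 85/2) = -174295 + (½ - 14450 + 85/2) = -174295 - 14407 = -188702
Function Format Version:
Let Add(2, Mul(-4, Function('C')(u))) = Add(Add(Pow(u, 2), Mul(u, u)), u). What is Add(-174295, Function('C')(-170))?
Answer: -188702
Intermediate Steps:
Function('C')(u) = Add(Rational(1, 2), Mul(Rational(-1, 2), Pow(u, 2)), Mul(Rational(-1, 4), u)) (Function('C')(u) = Add(Rational(1, 2), Mul(Rational(-1, 4), Add(Add(Pow(u, 2), Mul(u, u)), u))) = Add(Rational(1, 2), Mul(Rational(-1, 4), Add(Add(Pow(u, 2), Pow(u, 2)), u))) = Add(Rational(1, 2), Mul(Rational(-1, 4), Add(Mul(2, Pow(u, 2)), u))) = Add(Rational(1, 2), Mul(Rational(-1, 4), Add(u, Mul(2, Pow(u, 2))))) = Add(Rational(1, 2), Add(Mul(Rational(-1, 2), Pow(u, 2)), Mul(Rational(-1, 4), u))) = Add(Rational(1, 2), Mul(Rational(-1, 2), Pow(u, 2)), Mul(Rational(-1, 4), u)))
Add(-174295, Function('C')(-170)) = Add(-174295, Add(Rational(1, 2), Mul(Rational(-1, 2), Pow(-170, 2)), Mul(Rational(-1, 4), -170))) = Add(-174295, Add(Rational(1, 2), Mul(Rational(-1, 2), 28900), Rational(85, 2))) = Add(-174295, Add(Rational(1, 2), -14450, Rational(85, 2))) = Add(-174295, -14407) = -188702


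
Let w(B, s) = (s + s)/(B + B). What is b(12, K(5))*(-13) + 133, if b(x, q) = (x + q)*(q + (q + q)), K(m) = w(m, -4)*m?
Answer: 1381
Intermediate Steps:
w(B, s) = s/B (w(B, s) = (2*s)/((2*B)) = (2*s)*(1/(2*B)) = s/B)
K(m) = -4 (K(m) = (-4/m)*m = -4)
b(x, q) = 3*q*(q + x) (b(x, q) = (q + x)*(q + 2*q) = (q + x)*(3*q) = 3*q*(q + x))
b(12, K(5))*(-13) + 133 = (3*(-4)*(-4 + 12))*(-13) + 133 = (3*(-4)*8)*(-13) + 133 = -96*(-13) + 133 = 1248 + 133 = 1381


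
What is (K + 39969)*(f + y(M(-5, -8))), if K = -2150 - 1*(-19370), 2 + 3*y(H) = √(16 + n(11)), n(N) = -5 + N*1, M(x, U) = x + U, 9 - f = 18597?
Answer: -1063067258 + 19063*√22 ≈ -1.0630e+9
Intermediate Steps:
f = -18588 (f = 9 - 1*18597 = 9 - 18597 = -18588)
M(x, U) = U + x
n(N) = -5 + N
y(H) = -⅔ + √22/3 (y(H) = -⅔ + √(16 + (-5 + 11))/3 = -⅔ + √(16 + 6)/3 = -⅔ + √22/3)
K = 17220 (K = -2150 + 19370 = 17220)
(K + 39969)*(f + y(M(-5, -8))) = (17220 + 39969)*(-18588 + (-⅔ + √22/3)) = 57189*(-55766/3 + √22/3) = -1063067258 + 19063*√22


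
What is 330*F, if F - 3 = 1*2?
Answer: 1650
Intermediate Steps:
F = 5 (F = 3 + 1*2 = 3 + 2 = 5)
330*F = 330*5 = 1650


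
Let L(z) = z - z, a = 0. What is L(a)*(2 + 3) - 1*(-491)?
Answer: 491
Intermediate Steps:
L(z) = 0
L(a)*(2 + 3) - 1*(-491) = 0*(2 + 3) - 1*(-491) = 0*5 + 491 = 0 + 491 = 491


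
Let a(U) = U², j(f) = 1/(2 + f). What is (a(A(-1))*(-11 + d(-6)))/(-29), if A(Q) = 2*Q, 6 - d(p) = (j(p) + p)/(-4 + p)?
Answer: 45/58 ≈ 0.77586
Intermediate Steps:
d(p) = 6 - (p + 1/(2 + p))/(-4 + p) (d(p) = 6 - (1/(2 + p) + p)/(-4 + p) = 6 - (p + 1/(2 + p))/(-4 + p))
(a(A(-1))*(-11 + d(-6)))/(-29) = ((2*(-1))²*(-11 + (-1 - (2 - 6)*(24 - 5*(-6)))/((-4 - 6)*(2 - 6))))/(-29) = ((-2)²*(-11 + (-1 - 1*(-4)*(24 + 30))/(-10*(-4))))*(-1/29) = (4*(-11 - ⅒*(-¼)*(-1 - 1*(-4)*54)))*(-1/29) = (4*(-11 - ⅒*(-¼)*(-1 + 216)))*(-1/29) = (4*(-11 - ⅒*(-¼)*215))*(-1/29) = (4*(-11 + 43/8))*(-1/29) = (4*(-45/8))*(-1/29) = -45/2*(-1/29) = 45/58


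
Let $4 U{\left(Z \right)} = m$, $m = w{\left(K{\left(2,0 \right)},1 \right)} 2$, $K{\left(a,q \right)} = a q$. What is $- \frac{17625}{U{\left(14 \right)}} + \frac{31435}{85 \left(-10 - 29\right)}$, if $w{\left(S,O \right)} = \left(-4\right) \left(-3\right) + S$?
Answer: $- \frac{3907699}{1326} \approx -2947.0$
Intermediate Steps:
$w{\left(S,O \right)} = 12 + S$
$m = 24$ ($m = \left(12 + 2 \cdot 0\right) 2 = \left(12 + 0\right) 2 = 12 \cdot 2 = 24$)
$U{\left(Z \right)} = 6$ ($U{\left(Z \right)} = \frac{1}{4} \cdot 24 = 6$)
$- \frac{17625}{U{\left(14 \right)}} + \frac{31435}{85 \left(-10 - 29\right)} = - \frac{17625}{6} + \frac{31435}{85 \left(-10 - 29\right)} = \left(-17625\right) \frac{1}{6} + \frac{31435}{85 \left(-39\right)} = - \frac{5875}{2} + \frac{31435}{-3315} = - \frac{5875}{2} + 31435 \left(- \frac{1}{3315}\right) = - \frac{5875}{2} - \frac{6287}{663} = - \frac{3907699}{1326}$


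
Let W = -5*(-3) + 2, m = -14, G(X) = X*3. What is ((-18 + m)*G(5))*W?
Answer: -8160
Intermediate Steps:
G(X) = 3*X
W = 17 (W = 15 + 2 = 17)
((-18 + m)*G(5))*W = ((-18 - 14)*(3*5))*17 = -32*15*17 = -480*17 = -8160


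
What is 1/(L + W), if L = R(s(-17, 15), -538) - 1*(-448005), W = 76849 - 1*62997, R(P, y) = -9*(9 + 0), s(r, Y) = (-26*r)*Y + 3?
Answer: 1/461776 ≈ 2.1656e-6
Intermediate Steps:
s(r, Y) = 3 - 26*Y*r (s(r, Y) = -26*Y*r + 3 = 3 - 26*Y*r)
R(P, y) = -81 (R(P, y) = -9*9 = -81)
W = 13852 (W = 76849 - 62997 = 13852)
L = 447924 (L = -81 - 1*(-448005) = -81 + 448005 = 447924)
1/(L + W) = 1/(447924 + 13852) = 1/461776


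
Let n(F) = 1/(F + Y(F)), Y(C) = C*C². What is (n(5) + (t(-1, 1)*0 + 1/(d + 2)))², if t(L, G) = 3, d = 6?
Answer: 4761/270400 ≈ 0.017607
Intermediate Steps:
Y(C) = C³
n(F) = 1/(F + F³)
(n(5) + (t(-1, 1)*0 + 1/(d + 2)))² = (1/(5 + 5³) + (3*0 + 1/(6 + 2)))² = (1/(5 + 125) + (0 + 1/8))² = (1/130 + (0 + ⅛))² = (1/130 + ⅛)² = (69/520)² = 4761/270400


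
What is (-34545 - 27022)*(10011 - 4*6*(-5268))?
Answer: -8400386181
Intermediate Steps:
(-34545 - 27022)*(10011 - 4*6*(-5268)) = -61567*(10011 - 24*(-5268)) = -61567*(10011 + 126432) = -61567*136443 = -8400386181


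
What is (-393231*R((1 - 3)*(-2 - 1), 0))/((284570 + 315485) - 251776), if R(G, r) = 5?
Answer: -655385/116093 ≈ -5.6453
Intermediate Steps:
(-393231*R((1 - 3)*(-2 - 1), 0))/((284570 + 315485) - 251776) = (-393231*5)/((284570 + 315485) - 251776) = -1966155/(600055 - 251776) = -1966155/348279 = -1966155*1/348279 = -655385/116093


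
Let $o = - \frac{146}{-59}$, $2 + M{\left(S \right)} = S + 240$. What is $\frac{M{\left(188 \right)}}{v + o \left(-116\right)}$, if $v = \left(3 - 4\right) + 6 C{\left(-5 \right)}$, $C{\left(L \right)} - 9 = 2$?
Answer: $- \frac{8378}{4367} \approx -1.9185$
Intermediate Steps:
$C{\left(L \right)} = 11$ ($C{\left(L \right)} = 9 + 2 = 11$)
$M{\left(S \right)} = 238 + S$ ($M{\left(S \right)} = -2 + \left(S + 240\right) = -2 + \left(240 + S\right) = 238 + S$)
$v = 65$ ($v = \left(3 - 4\right) + 6 \cdot 11 = -1 + 66 = 65$)
$o = \frac{146}{59}$ ($o = \left(-146\right) \left(- \frac{1}{59}\right) = \frac{146}{59} \approx 2.4746$)
$\frac{M{\left(188 \right)}}{v + o \left(-116\right)} = \frac{238 + 188}{65 + \frac{146}{59} \left(-116\right)} = \frac{426}{65 - \frac{16936}{59}} = \frac{426}{- \frac{13101}{59}} = 426 \left(- \frac{59}{13101}\right) = - \frac{8378}{4367}$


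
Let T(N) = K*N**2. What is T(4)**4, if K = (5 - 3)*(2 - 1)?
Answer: 1048576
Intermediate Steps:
K = 2 (K = 2*1 = 2)
T(N) = 2*N**2
T(4)**4 = (2*4**2)**4 = (2*16)**4 = 32**4 = 1048576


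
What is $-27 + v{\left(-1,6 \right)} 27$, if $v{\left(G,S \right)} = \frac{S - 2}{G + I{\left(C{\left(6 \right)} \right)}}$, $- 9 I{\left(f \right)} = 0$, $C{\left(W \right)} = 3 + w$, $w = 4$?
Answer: $-135$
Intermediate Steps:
$C{\left(W \right)} = 7$ ($C{\left(W \right)} = 3 + 4 = 7$)
$I{\left(f \right)} = 0$ ($I{\left(f \right)} = \left(- \frac{1}{9}\right) 0 = 0$)
$v{\left(G,S \right)} = \frac{-2 + S}{G}$ ($v{\left(G,S \right)} = \frac{S - 2}{G + 0} = \frac{-2 + S}{G}$)
$-27 + v{\left(-1,6 \right)} 27 = -27 + \frac{-2 + 6}{-1} \cdot 27 = -27 + \left(-1\right) 4 \cdot 27 = -27 - 108 = -135$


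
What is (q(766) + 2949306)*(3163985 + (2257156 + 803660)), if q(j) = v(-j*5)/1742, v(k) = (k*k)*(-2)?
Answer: 15899241215701426/871 ≈ 1.8254e+13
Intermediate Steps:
v(k) = -2*k**2 (v(k) = k**2*(-2) = -2*k**2)
q(j) = -25*j**2/871 (q(j) = -2*25*j**2/1742 = -2*25*j**2*(1/1742) = -50*j**2*(1/1742) = -25*j**2/871)
(q(766) + 2949306)*(3163985 + (2257156 + 803660)) = (-25/871*766**2 + 2949306)*(3163985 + (2257156 + 803660)) = (-25/871*586756 + 2949306)*(3163985 + 3060816) = (-14668900/871 + 2949306)*6224801 = (2554176626/871)*6224801 = 15899241215701426/871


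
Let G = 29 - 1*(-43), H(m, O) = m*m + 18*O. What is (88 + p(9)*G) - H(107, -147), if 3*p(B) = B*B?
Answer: -6771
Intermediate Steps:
H(m, O) = m**2 + 18*O
p(B) = B**2/3 (p(B) = (B*B)/3 = B**2/3)
G = 72 (G = 29 + 43 = 72)
(88 + p(9)*G) - H(107, -147) = (88 + ((1/3)*9**2)*72) - (107**2 + 18*(-147)) = (88 + ((1/3)*81)*72) - (11449 - 2646) = (88 + 27*72) - 1*8803 = (88 + 1944) - 8803 = 2032 - 8803 = -6771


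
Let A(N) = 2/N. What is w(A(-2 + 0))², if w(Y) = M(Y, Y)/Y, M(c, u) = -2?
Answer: 4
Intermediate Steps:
w(Y) = -2/Y
w(A(-2 + 0))² = (-2/(2/(-2 + 0)))² = (-2/(2/(-2)))² = (-2/(2*(-½)))² = (-2/(-1))² = (-2*(-1))² = 2² = 4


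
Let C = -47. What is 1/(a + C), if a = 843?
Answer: 1/796 ≈ 0.0012563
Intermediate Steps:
1/(a + C) = 1/(843 - 47) = 1/796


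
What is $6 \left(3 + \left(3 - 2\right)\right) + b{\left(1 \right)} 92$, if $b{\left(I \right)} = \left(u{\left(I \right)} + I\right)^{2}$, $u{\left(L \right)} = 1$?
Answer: $392$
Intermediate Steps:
$b{\left(I \right)} = \left(1 + I\right)^{2}$
$6 \left(3 + \left(3 - 2\right)\right) + b{\left(1 \right)} 92 = 6 \left(3 + \left(3 - 2\right)\right) + \left(1 + 1\right)^{2} \cdot 92 = 6 \left(3 + 1\right) + 2^{2} \cdot 92 = 6 \cdot 4 + 4 \cdot 92 = 24 + 368 = 392$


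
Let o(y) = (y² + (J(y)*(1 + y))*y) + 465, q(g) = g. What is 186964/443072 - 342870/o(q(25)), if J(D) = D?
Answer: -14406409/744464 ≈ -19.351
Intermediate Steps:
o(y) = 465 + y² + y²*(1 + y) (o(y) = (y² + (y*(1 + y))*y) + 465 = (y² + y²*(1 + y)) + 465 = 465 + y² + y²*(1 + y))
186964/443072 - 342870/o(q(25)) = 186964/443072 - 342870/(465 + 25³ + 2*25²) = 186964*(1/443072) - 342870/(465 + 15625 + 2*625) = 1087/2576 - 342870/(465 + 15625 + 1250) = 1087/2576 - 342870/17340 = 1087/2576 - 342870*1/17340 = 1087/2576 - 11429/578 = -14406409/744464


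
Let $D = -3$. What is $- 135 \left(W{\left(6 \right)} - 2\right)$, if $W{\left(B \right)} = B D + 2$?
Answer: $2430$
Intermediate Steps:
$W{\left(B \right)} = 2 - 3 B$ ($W{\left(B \right)} = B \left(-3\right) + 2 = - 3 B + 2 = 2 - 3 B$)
$- 135 \left(W{\left(6 \right)} - 2\right) = - 135 \left(\left(2 - 18\right) - 2\right) = - 135 \left(-16 - 2\right) = \left(-135\right) \left(-18\right) = 2430$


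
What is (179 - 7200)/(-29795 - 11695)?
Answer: 7021/41490 ≈ 0.16922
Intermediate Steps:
(179 - 7200)/(-29795 - 11695) = -7021/(-41490) = -7021*(-1/41490) = 7021/41490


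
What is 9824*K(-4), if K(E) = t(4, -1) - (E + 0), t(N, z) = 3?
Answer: 68768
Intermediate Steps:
K(E) = 3 - E (K(E) = 3 - (E + 0) = 3 - E)
9824*K(-4) = 9824*(3 - 1*(-4)) = 9824*(3 + 4) = 9824*7 = 68768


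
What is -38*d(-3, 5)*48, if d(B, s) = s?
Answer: -9120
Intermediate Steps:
-38*d(-3, 5)*48 = -38*5*48 = -190*48 = -9120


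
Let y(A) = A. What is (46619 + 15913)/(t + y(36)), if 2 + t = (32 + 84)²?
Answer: 31266/6745 ≈ 4.6354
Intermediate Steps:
t = 13454 (t = -2 + (32 + 84)² = -2 + 116² = -2 + 13456 = 13454)
(46619 + 15913)/(t + y(36)) = (46619 + 15913)/(13454 + 36) = 62532/13490 = 62532*(1/13490) = 31266/6745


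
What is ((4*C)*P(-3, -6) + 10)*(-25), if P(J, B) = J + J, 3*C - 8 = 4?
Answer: 2150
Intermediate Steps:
C = 4 (C = 8/3 + (⅓)*4 = 8/3 + 4/3 = 4)
P(J, B) = 2*J
((4*C)*P(-3, -6) + 10)*(-25) = ((4*4)*(2*(-3)) + 10)*(-25) = (16*(-6) + 10)*(-25) = (-96 + 10)*(-25) = -86*(-25) = 2150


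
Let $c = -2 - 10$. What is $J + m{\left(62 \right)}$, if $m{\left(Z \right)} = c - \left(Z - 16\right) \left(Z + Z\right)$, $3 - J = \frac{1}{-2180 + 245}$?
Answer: $- \frac{11054654}{1935} \approx -5713.0$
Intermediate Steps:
$c = -12$ ($c = -2 - 10 = -12$)
$J = \frac{5806}{1935}$ ($J = 3 - \frac{1}{-2180 + 245} = 3 - \frac{1}{-1935} = 3 - - \frac{1}{1935} = 3 + \frac{1}{1935} = \frac{5806}{1935} \approx 3.0005$)
$m{\left(Z \right)} = -12 - 2 Z \left(-16 + Z\right)$ ($m{\left(Z \right)} = -12 - \left(Z - 16\right) \left(Z + Z\right) = -12 - \left(-16 + Z\right) 2 Z = -12 - 2 Z \left(-16 + Z\right)$)
$J + m{\left(62 \right)} = \frac{5806}{1935} - \left(-1972 + 7688\right) = \frac{5806}{1935} - 5716 = - \frac{11054654}{1935}$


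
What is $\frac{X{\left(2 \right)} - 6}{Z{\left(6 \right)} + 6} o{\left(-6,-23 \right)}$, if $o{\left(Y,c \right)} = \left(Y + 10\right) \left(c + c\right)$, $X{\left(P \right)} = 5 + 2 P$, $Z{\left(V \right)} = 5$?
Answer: $- \frac{552}{11} \approx -50.182$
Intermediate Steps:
$o{\left(Y,c \right)} = 2 c \left(10 + Y\right)$ ($o{\left(Y,c \right)} = \left(10 + Y\right) 2 c = 2 c \left(10 + Y\right)$)
$\frac{X{\left(2 \right)} - 6}{Z{\left(6 \right)} + 6} o{\left(-6,-23 \right)} = \frac{\left(5 + 2 \cdot 2\right) - 6}{5 + 6} \cdot 2 \left(-23\right) \left(10 - 6\right) = \frac{\left(5 + 4\right) - 6}{11} \cdot 2 \left(-23\right) 4 = \left(9 - 6\right) \frac{1}{11} \left(-184\right) = 3 \cdot \frac{1}{11} \left(-184\right) = \frac{3}{11} \left(-184\right) = - \frac{552}{11}$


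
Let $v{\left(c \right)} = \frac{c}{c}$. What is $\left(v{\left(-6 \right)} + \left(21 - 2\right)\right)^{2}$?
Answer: $400$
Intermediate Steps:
$v{\left(c \right)} = 1$
$\left(v{\left(-6 \right)} + \left(21 - 2\right)\right)^{2} = \left(1 + \left(21 - 2\right)\right)^{2} = \left(1 + 19\right)^{2} = 20^{2} = 400$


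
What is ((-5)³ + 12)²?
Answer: 12769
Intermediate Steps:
((-5)³ + 12)² = (-125 + 12)² = (-113)² = 12769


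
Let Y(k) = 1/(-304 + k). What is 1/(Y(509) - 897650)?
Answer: -205/184018249 ≈ -1.1140e-6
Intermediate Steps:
1/(Y(509) - 897650) = 1/(1/(-304 + 509) - 897650) = 1/(1/205 - 897650) = 1/(-184018249/205) = -205/184018249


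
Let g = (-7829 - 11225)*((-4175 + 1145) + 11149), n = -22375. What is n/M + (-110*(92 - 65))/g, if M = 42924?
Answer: -247233726605/474308440116 ≈ -0.52125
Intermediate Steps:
g = -154699426 (g = -19054*(-3030 + 11149) = -19054*8119 = -154699426)
n/M + (-110*(92 - 65))/g = -22375/42924 - 110*(92 - 65)/(-154699426) = -22375*1/42924 - 110*27*(-1/154699426) = -22375/42924 - 2970*(-1/154699426) = -22375/42924 + 1485/77349713 = -247233726605/474308440116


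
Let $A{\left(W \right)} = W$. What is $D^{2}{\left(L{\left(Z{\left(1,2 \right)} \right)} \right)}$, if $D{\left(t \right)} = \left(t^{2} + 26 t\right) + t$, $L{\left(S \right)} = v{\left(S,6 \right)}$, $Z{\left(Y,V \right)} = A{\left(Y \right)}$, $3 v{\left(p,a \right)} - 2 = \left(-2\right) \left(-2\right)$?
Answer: $3364$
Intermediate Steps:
$v{\left(p,a \right)} = 2$ ($v{\left(p,a \right)} = \frac{2}{3} + \frac{\left(-2\right) \left(-2\right)}{3} = \frac{2}{3} + \frac{1}{3} \cdot 4 = \frac{2}{3} + \frac{4}{3} = 2$)
$Z{\left(Y,V \right)} = Y$
$L{\left(S \right)} = 2$
$D{\left(t \right)} = t^{2} + 27 t$
$D^{2}{\left(L{\left(Z{\left(1,2 \right)} \right)} \right)} = \left(2 \left(27 + 2\right)\right)^{2} = \left(2 \cdot 29\right)^{2} = 58^{2} = 3364$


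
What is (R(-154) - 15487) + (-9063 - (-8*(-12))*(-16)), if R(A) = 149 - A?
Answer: -22711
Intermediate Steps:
(R(-154) - 15487) + (-9063 - (-8*(-12))*(-16)) = ((149 - 1*(-154)) - 15487) + (-9063 - (-8*(-12))*(-16)) = ((149 + 154) - 15487) + (-9063 - 96*(-16)) = (303 - 15487) + (-9063 - 1*(-1536)) = -15184 + (-9063 + 1536) = -15184 - 7527 = -22711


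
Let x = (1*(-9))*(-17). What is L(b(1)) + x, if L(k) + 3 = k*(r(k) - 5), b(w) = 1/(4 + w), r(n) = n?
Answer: 3726/25 ≈ 149.04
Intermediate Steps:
L(k) = -3 + k*(-5 + k) (L(k) = -3 + k*(k - 5) = -3 + k*(-5 + k))
x = 153 (x = -9*(-17) = 153)
L(b(1)) + x = (-3 + (1/(4 + 1))² - 5/(4 + 1)) + 153 = (-3 + (1/5)² - 5/5) + 153 = (-3 + (⅕)² - 5*⅕) + 153 = (-3 + 1/25 - 1) + 153 = -99/25 + 153 = 3726/25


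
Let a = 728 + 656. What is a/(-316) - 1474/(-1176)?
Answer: -145225/46452 ≈ -3.1263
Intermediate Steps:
a = 1384
a/(-316) - 1474/(-1176) = 1384/(-316) - 1474/(-1176) = 1384*(-1/316) - 1474*(-1/1176) = -346/79 + 737/588 = -145225/46452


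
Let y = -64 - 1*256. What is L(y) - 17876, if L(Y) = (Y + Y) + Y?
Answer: -18836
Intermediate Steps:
y = -320 (y = -64 - 256 = -320)
L(Y) = 3*Y (L(Y) = 2*Y + Y = 3*Y)
L(y) - 17876 = 3*(-320) - 17876 = -960 - 17876 = -18836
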